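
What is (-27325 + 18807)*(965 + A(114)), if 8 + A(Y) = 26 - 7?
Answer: -8313568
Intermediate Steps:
A(Y) = 11 (A(Y) = -8 + (26 - 7) = -8 + 19 = 11)
(-27325 + 18807)*(965 + A(114)) = (-27325 + 18807)*(965 + 11) = -8518*976 = -8313568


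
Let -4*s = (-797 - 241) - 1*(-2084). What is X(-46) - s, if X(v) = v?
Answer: 431/2 ≈ 215.50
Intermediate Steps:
s = -523/2 (s = -((-797 - 241) - 1*(-2084))/4 = -(-1038 + 2084)/4 = -¼*1046 = -523/2 ≈ -261.50)
X(-46) - s = -46 - 1*(-523/2) = -46 + 523/2 = 431/2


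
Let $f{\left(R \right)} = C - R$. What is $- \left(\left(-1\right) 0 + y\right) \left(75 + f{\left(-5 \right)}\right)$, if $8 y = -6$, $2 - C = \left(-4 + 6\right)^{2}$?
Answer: $\frac{117}{2} \approx 58.5$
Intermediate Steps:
$C = -2$ ($C = 2 - \left(-4 + 6\right)^{2} = 2 - 2^{2} = 2 - 4 = -2$)
$y = - \frac{3}{4}$ ($y = \frac{1}{8} \left(-6\right) = - \frac{3}{4} \approx -0.75$)
$f{\left(R \right)} = -2 - R$
$- \left(\left(-1\right) 0 + y\right) \left(75 + f{\left(-5 \right)}\right) = - \left(\left(-1\right) 0 - \frac{3}{4}\right) \left(75 - -3\right) = - \left(0 - \frac{3}{4}\right) \left(75 + \left(-2 + 5\right)\right) = - \frac{\left(-3\right) \left(75 + 3\right)}{4} = - \frac{\left(-3\right) 78}{4} = \left(-1\right) \left(- \frac{117}{2}\right) = \frac{117}{2}$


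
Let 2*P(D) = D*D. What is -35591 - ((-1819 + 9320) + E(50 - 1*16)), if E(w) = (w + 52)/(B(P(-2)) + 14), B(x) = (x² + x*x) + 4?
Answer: -560239/13 ≈ -43095.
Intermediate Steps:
P(D) = D²/2 (P(D) = (D*D)/2 = D²/2)
B(x) = 4 + 2*x² (B(x) = (x² + x²) + 4 = 2*x² + 4 = 4 + 2*x²)
E(w) = 2 + w/26 (E(w) = (w + 52)/((4 + 2*((½)*(-2)²)²) + 14) = (52 + w)/((4 + 2*((½)*4)²) + 14) = (52 + w)/((4 + 2*2²) + 14) = (52 + w)/((4 + 2*4) + 14) = (52 + w)/((4 + 8) + 14) = (52 + w)/(12 + 14) = (52 + w)/26 = (52 + w)*(1/26) = 2 + w/26)
-35591 - ((-1819 + 9320) + E(50 - 1*16)) = -35591 - ((-1819 + 9320) + (2 + (50 - 1*16)/26)) = -35591 - (7501 + (2 + (50 - 16)/26)) = -35591 - (7501 + (2 + (1/26)*34)) = -35591 - (7501 + (2 + 17/13)) = -35591 - (7501 + 43/13) = -35591 - 1*97556/13 = -35591 - 97556/13 = -560239/13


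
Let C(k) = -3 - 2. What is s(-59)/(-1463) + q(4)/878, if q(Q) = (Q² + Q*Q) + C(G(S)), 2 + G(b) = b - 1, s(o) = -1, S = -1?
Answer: 40379/1284514 ≈ 0.031435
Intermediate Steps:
G(b) = -3 + b (G(b) = -2 + (b - 1) = -2 + (-1 + b) = -3 + b)
C(k) = -5
q(Q) = -5 + 2*Q² (q(Q) = (Q² + Q*Q) - 5 = (Q² + Q²) - 5 = 2*Q² - 5 = -5 + 2*Q²)
s(-59)/(-1463) + q(4)/878 = -1/(-1463) + (-5 + 2*4²)/878 = -1*(-1/1463) + (-5 + 2*16)*(1/878) = 1/1463 + (-5 + 32)*(1/878) = 1/1463 + 27*(1/878) = 1/1463 + 27/878 = 40379/1284514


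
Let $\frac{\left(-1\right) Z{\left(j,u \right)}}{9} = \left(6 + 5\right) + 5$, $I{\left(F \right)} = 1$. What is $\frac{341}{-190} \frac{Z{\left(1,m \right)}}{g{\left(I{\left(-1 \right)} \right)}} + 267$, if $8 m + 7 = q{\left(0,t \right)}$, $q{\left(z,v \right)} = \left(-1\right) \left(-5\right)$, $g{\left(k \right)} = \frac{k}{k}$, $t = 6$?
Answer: $\frac{49917}{95} \approx 525.44$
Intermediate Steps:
$g{\left(k \right)} = 1$
$q{\left(z,v \right)} = 5$
$m = - \frac{1}{4}$ ($m = - \frac{7}{8} + \frac{1}{8} \cdot 5 = - \frac{7}{8} + \frac{5}{8} = - \frac{1}{4} \approx -0.25$)
$Z{\left(j,u \right)} = -144$ ($Z{\left(j,u \right)} = - 9 \left(\left(6 + 5\right) + 5\right) = - 9 \left(11 + 5\right) = \left(-9\right) 16 = -144$)
$\frac{341}{-190} \frac{Z{\left(1,m \right)}}{g{\left(I{\left(-1 \right)} \right)}} + 267 = \frac{341}{-190} \left(- \frac{144}{1}\right) + 267 = 341 \left(- \frac{1}{190}\right) \left(\left(-144\right) 1\right) + 267 = \left(- \frac{341}{190}\right) \left(-144\right) + 267 = \frac{24552}{95} + 267 = \frac{49917}{95}$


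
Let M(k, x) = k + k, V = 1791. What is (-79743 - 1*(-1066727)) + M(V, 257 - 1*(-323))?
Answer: 990566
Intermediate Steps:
M(k, x) = 2*k
(-79743 - 1*(-1066727)) + M(V, 257 - 1*(-323)) = (-79743 - 1*(-1066727)) + 2*1791 = (-79743 + 1066727) + 3582 = 986984 + 3582 = 990566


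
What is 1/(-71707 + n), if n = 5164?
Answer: -1/66543 ≈ -1.5028e-5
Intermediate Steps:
1/(-71707 + n) = 1/(-71707 + 5164) = 1/(-66543) = -1/66543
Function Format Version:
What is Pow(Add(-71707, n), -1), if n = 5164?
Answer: Rational(-1, 66543) ≈ -1.5028e-5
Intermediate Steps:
Pow(Add(-71707, n), -1) = Pow(Add(-71707, 5164), -1) = Pow(-66543, -1) = Rational(-1, 66543)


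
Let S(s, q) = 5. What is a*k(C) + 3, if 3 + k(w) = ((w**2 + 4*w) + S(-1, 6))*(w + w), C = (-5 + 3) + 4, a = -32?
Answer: -2077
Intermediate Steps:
C = 2 (C = -2 + 4 = 2)
k(w) = -3 + 2*w*(5 + w**2 + 4*w) (k(w) = -3 + ((w**2 + 4*w) + 5)*(w + w) = -3 + (5 + w**2 + 4*w)*(2*w) = -3 + 2*w*(5 + w**2 + 4*w))
a*k(C) + 3 = -32*(-3 + 2*2**3 + 8*2**2 + 10*2) + 3 = -32*(-3 + 2*8 + 8*4 + 20) + 3 = -32*(-3 + 16 + 32 + 20) + 3 = -32*65 + 3 = -2080 + 3 = -2077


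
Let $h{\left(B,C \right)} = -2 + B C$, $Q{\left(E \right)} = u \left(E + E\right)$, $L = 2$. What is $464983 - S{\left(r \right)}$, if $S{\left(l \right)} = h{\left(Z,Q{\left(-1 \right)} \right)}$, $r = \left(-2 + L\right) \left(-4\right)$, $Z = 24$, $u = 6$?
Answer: $465273$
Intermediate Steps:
$Q{\left(E \right)} = 12 E$ ($Q{\left(E \right)} = 6 \left(E + E\right) = 6 \cdot 2 E = 12 E$)
$r = 0$ ($r = \left(-2 + 2\right) \left(-4\right) = 0 \left(-4\right) = 0$)
$S{\left(l \right)} = -290$ ($S{\left(l \right)} = -2 + 24 \cdot 12 \left(-1\right) = -2 + 24 \left(-12\right) = -2 - 288 = -290$)
$464983 - S{\left(r \right)} = 464983 - -290 = 464983 + 290 = 465273$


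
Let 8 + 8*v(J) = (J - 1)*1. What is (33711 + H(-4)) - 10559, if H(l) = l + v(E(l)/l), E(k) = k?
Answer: 23147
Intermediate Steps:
v(J) = -9/8 + J/8 (v(J) = -1 + ((J - 1)*1)/8 = -1 + ((-1 + J)*1)/8 = -1 + (-1 + J)/8 = -1 + (-⅛ + J/8) = -9/8 + J/8)
H(l) = -1 + l (H(l) = l + (-9/8 + (l/l)/8) = l + (-9/8 + (⅛)*1) = l + (-9/8 + ⅛) = l - 1 = -1 + l)
(33711 + H(-4)) - 10559 = (33711 + (-1 - 4)) - 10559 = (33711 - 5) - 10559 = 33706 - 10559 = 23147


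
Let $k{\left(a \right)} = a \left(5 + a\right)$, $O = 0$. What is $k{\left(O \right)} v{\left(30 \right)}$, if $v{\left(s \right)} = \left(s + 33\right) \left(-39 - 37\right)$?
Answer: $0$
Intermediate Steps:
$v{\left(s \right)} = -2508 - 76 s$ ($v{\left(s \right)} = \left(33 + s\right) \left(-76\right) = -2508 - 76 s$)
$k{\left(O \right)} v{\left(30 \right)} = 0 \left(5 + 0\right) \left(-2508 - 2280\right) = 0 \cdot 5 \left(-2508 - 2280\right) = 0 \left(-4788\right) = 0$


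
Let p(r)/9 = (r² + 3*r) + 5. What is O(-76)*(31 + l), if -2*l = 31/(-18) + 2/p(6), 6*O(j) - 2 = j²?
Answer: 7240583/236 ≈ 30680.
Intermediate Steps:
O(j) = ⅓ + j²/6
p(r) = 45 + 9*r² + 27*r (p(r) = 9*((r² + 3*r) + 5) = 9*(5 + r² + 3*r) = 45 + 9*r² + 27*r)
l = 1825/2124 (l = -(31/(-18) + 2/(45 + 9*6² + 27*6))/2 = -(31*(-1/18) + 2/(45 + 9*36 + 162))/2 = -(-31/18 + 2/(45 + 324 + 162))/2 = -(-31/18 + 2/531)/2 = -½*(-1825/1062) = 1825/2124 ≈ 0.85923)
O(-76)*(31 + l) = (⅓ + (⅙)*(-76)²)*(31 + 1825/2124) = (⅓ + (⅙)*5776)*(67669/2124) = (⅓ + 2888/3)*(67669/2124) = 963*(67669/2124) = 7240583/236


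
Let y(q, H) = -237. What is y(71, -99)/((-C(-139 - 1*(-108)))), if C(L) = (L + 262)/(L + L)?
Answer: -4898/77 ≈ -63.610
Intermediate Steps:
C(L) = (262 + L)/(2*L) (C(L) = (262 + L)/((2*L)) = (262 + L)*(1/(2*L)) = (262 + L)/(2*L))
y(71, -99)/((-C(-139 - 1*(-108)))) = -237*(-2*(-139 - 1*(-108))/(262 + (-139 - 1*(-108)))) = -237*(-2*(-139 + 108)/(262 + (-139 + 108))) = -237*62/(262 - 31) = -237/((-(-1)*231/(2*31))) = -237/((-1*(-231/62))) = -237/231/62 = -237*62/231 = -4898/77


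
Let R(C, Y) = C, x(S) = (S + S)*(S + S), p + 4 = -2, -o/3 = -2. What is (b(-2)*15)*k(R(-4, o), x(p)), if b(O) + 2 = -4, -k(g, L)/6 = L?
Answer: 77760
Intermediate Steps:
o = 6 (o = -3*(-2) = 6)
p = -6 (p = -4 - 2 = -6)
x(S) = 4*S² (x(S) = (2*S)*(2*S) = 4*S²)
k(g, L) = -6*L
b(O) = -6 (b(O) = -2 - 4 = -6)
(b(-2)*15)*k(R(-4, o), x(p)) = (-6*15)*(-24*(-6)²) = -(-540)*4*36 = -(-540)*144 = -90*(-864) = 77760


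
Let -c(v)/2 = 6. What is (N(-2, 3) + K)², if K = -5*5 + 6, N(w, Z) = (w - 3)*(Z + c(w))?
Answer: 676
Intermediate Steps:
c(v) = -12 (c(v) = -2*6 = -12)
N(w, Z) = (-12 + Z)*(-3 + w) (N(w, Z) = (w - 3)*(Z - 12) = (-3 + w)*(-12 + Z) = (-12 + Z)*(-3 + w))
K = -19 (K = -25 + 6 = -19)
(N(-2, 3) + K)² = ((36 - 12*(-2) - 3*3 + 3*(-2)) - 19)² = ((36 + 24 - 9 - 6) - 19)² = (45 - 19)² = 26² = 676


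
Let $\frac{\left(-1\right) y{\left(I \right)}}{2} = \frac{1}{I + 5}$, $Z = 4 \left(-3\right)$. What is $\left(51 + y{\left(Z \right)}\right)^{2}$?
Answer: $\frac{128881}{49} \approx 2630.2$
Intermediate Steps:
$Z = -12$
$y{\left(I \right)} = - \frac{2}{5 + I}$ ($y{\left(I \right)} = - \frac{2}{I + 5} = - \frac{2}{5 + I}$)
$\left(51 + y{\left(Z \right)}\right)^{2} = \left(51 - \frac{2}{5 - 12}\right)^{2} = \left(51 - \frac{2}{-7}\right)^{2} = \left(51 - - \frac{2}{7}\right)^{2} = \left(51 + \frac{2}{7}\right)^{2} = \left(\frac{359}{7}\right)^{2} = \frac{128881}{49}$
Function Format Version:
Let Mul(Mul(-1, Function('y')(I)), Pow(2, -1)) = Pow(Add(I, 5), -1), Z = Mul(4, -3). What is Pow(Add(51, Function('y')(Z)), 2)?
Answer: Rational(128881, 49) ≈ 2630.2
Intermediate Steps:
Z = -12
Function('y')(I) = Mul(-2, Pow(Add(5, I), -1)) (Function('y')(I) = Mul(-2, Pow(Add(I, 5), -1)) = Mul(-2, Pow(Add(5, I), -1)))
Pow(Add(51, Function('y')(Z)), 2) = Pow(Add(51, Mul(-2, Pow(Add(5, -12), -1))), 2) = Pow(Add(51, Mul(-2, Pow(-7, -1))), 2) = Pow(Add(51, Mul(-2, Rational(-1, 7))), 2) = Pow(Add(51, Rational(2, 7)), 2) = Pow(Rational(359, 7), 2) = Rational(128881, 49)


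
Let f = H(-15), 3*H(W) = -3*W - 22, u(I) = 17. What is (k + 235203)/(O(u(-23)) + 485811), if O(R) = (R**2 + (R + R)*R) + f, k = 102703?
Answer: 1013718/1460057 ≈ 0.69430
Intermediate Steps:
H(W) = -22/3 - W (H(W) = (-3*W - 22)/3 = (-22 - 3*W)/3 = -22/3 - W)
f = 23/3 (f = -22/3 - 1*(-15) = -22/3 + 15 = 23/3 ≈ 7.6667)
O(R) = 23/3 + 3*R**2 (O(R) = (R**2 + (R + R)*R) + 23/3 = (R**2 + (2*R)*R) + 23/3 = (R**2 + 2*R**2) + 23/3 = 3*R**2 + 23/3 = 23/3 + 3*R**2)
(k + 235203)/(O(u(-23)) + 485811) = (102703 + 235203)/((23/3 + 3*17**2) + 485811) = 337906/((23/3 + 3*289) + 485811) = 337906/((23/3 + 867) + 485811) = 337906/(2624/3 + 485811) = 337906/(1460057/3) = 337906*(3/1460057) = 1013718/1460057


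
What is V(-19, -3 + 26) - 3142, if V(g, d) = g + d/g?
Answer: -60082/19 ≈ -3162.2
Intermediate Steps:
V(-19, -3 + 26) - 3142 = (-19 + (-3 + 26)/(-19)) - 3142 = (-19 + 23*(-1/19)) - 3142 = (-19 - 23/19) - 3142 = -384/19 - 3142 = -60082/19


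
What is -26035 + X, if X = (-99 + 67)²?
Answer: -25011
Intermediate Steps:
X = 1024 (X = (-32)² = 1024)
-26035 + X = -26035 + 1024 = -25011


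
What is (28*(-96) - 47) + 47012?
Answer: 44277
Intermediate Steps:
(28*(-96) - 47) + 47012 = (-2688 - 47) + 47012 = -2735 + 47012 = 44277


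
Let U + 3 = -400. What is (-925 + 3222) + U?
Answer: 1894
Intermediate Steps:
U = -403 (U = -3 - 400 = -403)
(-925 + 3222) + U = (-925 + 3222) - 403 = 2297 - 403 = 1894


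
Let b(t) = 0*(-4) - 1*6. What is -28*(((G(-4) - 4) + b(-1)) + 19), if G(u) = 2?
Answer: -308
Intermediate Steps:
b(t) = -6 (b(t) = 0 - 6 = -6)
-28*(((G(-4) - 4) + b(-1)) + 19) = -28*(((2 - 4) - 6) + 19) = -28*((-2 - 6) + 19) = -28*(-8 + 19) = -28*11 = -308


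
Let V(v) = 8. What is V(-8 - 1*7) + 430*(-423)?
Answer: -181882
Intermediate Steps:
V(-8 - 1*7) + 430*(-423) = 8 + 430*(-423) = 8 - 181890 = -181882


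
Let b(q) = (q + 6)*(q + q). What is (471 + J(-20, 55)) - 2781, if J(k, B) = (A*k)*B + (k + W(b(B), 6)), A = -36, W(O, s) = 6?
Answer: 37276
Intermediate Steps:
b(q) = 2*q*(6 + q) (b(q) = (6 + q)*(2*q) = 2*q*(6 + q))
J(k, B) = 6 + k - 36*B*k (J(k, B) = (-36*k)*B + (k + 6) = -36*B*k + (6 + k) = 6 + k - 36*B*k)
(471 + J(-20, 55)) - 2781 = (471 + (6 - 20 - 36*55*(-20))) - 2781 = (471 + (6 - 20 + 39600)) - 2781 = (471 + 39586) - 2781 = 40057 - 2781 = 37276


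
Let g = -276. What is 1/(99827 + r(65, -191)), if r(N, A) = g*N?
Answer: 1/81887 ≈ 1.2212e-5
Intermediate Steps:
r(N, A) = -276*N
1/(99827 + r(65, -191)) = 1/(99827 - 276*65) = 1/(99827 - 17940) = 1/81887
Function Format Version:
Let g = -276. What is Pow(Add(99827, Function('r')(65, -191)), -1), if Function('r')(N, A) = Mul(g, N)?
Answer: Rational(1, 81887) ≈ 1.2212e-5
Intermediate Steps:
Function('r')(N, A) = Mul(-276, N)
Pow(Add(99827, Function('r')(65, -191)), -1) = Pow(Add(99827, Mul(-276, 65)), -1) = Pow(Add(99827, -17940), -1) = Pow(81887, -1) = Rational(1, 81887)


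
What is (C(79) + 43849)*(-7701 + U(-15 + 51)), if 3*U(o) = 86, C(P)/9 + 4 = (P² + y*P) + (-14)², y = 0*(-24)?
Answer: -2341887682/3 ≈ -7.8063e+8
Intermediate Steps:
y = 0
C(P) = 1728 + 9*P² (C(P) = -36 + 9*((P² + 0*P) + (-14)²) = -36 + 9*((P² + 0) + 196) = -36 + 9*(P² + 196) = -36 + 9*(196 + P²) = -36 + (1764 + 9*P²) = 1728 + 9*P²)
U(o) = 86/3 (U(o) = (⅓)*86 = 86/3)
(C(79) + 43849)*(-7701 + U(-15 + 51)) = ((1728 + 9*79²) + 43849)*(-7701 + 86/3) = ((1728 + 9*6241) + 43849)*(-23017/3) = ((1728 + 56169) + 43849)*(-23017/3) = (57897 + 43849)*(-23017/3) = 101746*(-23017/3) = -2341887682/3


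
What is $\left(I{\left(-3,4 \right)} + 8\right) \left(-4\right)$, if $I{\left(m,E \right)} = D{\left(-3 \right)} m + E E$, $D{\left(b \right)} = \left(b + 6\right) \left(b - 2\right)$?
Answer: $-276$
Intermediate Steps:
$D{\left(b \right)} = \left(-2 + b\right) \left(6 + b\right)$ ($D{\left(b \right)} = \left(6 + b\right) \left(-2 + b\right) = \left(-2 + b\right) \left(6 + b\right)$)
$I{\left(m,E \right)} = E^{2} - 15 m$ ($I{\left(m,E \right)} = \left(-12 + \left(-3\right)^{2} + 4 \left(-3\right)\right) m + E E = \left(-12 + 9 - 12\right) m + E^{2} = - 15 m + E^{2} = E^{2} - 15 m$)
$\left(I{\left(-3,4 \right)} + 8\right) \left(-4\right) = \left(\left(4^{2} - -45\right) + 8\right) \left(-4\right) = \left(\left(16 + 45\right) + 8\right) \left(-4\right) = \left(61 + 8\right) \left(-4\right) = 69 \left(-4\right) = -276$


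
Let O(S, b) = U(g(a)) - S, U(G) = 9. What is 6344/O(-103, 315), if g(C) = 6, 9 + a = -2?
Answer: 793/14 ≈ 56.643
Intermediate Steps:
a = -11 (a = -9 - 2 = -11)
O(S, b) = 9 - S
6344/O(-103, 315) = 6344/(9 - 1*(-103)) = 6344/(9 + 103) = 6344/112 = 6344*(1/112) = 793/14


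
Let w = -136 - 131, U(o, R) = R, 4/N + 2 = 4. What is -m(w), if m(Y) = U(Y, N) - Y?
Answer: -269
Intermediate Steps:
N = 2 (N = 4/(-2 + 4) = 4/2 = 4*(½) = 2)
w = -267
m(Y) = 2 - Y
-m(w) = -(2 - 1*(-267)) = -(2 + 267) = -1*269 = -269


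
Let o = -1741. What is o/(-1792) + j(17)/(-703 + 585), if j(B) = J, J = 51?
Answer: 57023/105728 ≈ 0.53934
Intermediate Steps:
j(B) = 51
o/(-1792) + j(17)/(-703 + 585) = -1741/(-1792) + 51/(-703 + 585) = -1741*(-1/1792) + 51/(-118) = 1741/1792 + 51*(-1/118) = 1741/1792 - 51/118 = 57023/105728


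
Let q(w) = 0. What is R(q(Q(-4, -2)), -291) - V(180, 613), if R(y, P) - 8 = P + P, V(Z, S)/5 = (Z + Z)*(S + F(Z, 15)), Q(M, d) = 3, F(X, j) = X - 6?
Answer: -1417174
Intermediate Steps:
F(X, j) = -6 + X
V(Z, S) = 10*Z*(-6 + S + Z) (V(Z, S) = 5*((Z + Z)*(S + (-6 + Z))) = 5*((2*Z)*(-6 + S + Z)) = 5*(2*Z*(-6 + S + Z)) = 10*Z*(-6 + S + Z))
R(y, P) = 8 + 2*P (R(y, P) = 8 + (P + P) = 8 + 2*P)
R(q(Q(-4, -2)), -291) - V(180, 613) = (8 + 2*(-291)) - 10*180*(-6 + 613 + 180) = (8 - 582) - 10*180*787 = -574 - 1*1416600 = -574 - 1416600 = -1417174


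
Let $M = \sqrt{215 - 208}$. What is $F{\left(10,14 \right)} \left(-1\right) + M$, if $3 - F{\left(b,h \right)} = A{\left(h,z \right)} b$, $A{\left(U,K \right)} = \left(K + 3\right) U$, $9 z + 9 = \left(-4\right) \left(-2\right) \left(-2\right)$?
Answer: $\frac{253}{9} + \sqrt{7} \approx 30.757$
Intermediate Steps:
$z = - \frac{25}{9}$ ($z = -1 + \frac{\left(-4\right) \left(-2\right) \left(-2\right)}{9} = -1 + \frac{8 \left(-2\right)}{9} = -1 + \frac{1}{9} \left(-16\right) = -1 - \frac{16}{9} = - \frac{25}{9} \approx -2.7778$)
$A{\left(U,K \right)} = U \left(3 + K\right)$ ($A{\left(U,K \right)} = \left(3 + K\right) U = U \left(3 + K\right)$)
$M = \sqrt{7} \approx 2.6458$
$F{\left(b,h \right)} = 3 - \frac{2 b h}{9}$ ($F{\left(b,h \right)} = 3 - h \left(3 - \frac{25}{9}\right) b = 3 - h \frac{2}{9} b = 3 - \frac{2 h}{9} b = 3 - \frac{2 b h}{9}$)
$F{\left(10,14 \right)} \left(-1\right) + M = \left(3 - \frac{20}{9} \cdot 14\right) \left(-1\right) + \sqrt{7} = \left(3 - \frac{280}{9}\right) \left(-1\right) + \sqrt{7} = \left(- \frac{253}{9}\right) \left(-1\right) + \sqrt{7} = \frac{253}{9} + \sqrt{7}$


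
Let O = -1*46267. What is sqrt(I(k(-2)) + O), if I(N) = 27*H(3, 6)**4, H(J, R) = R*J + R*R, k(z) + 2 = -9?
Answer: sqrt(229536245) ≈ 15150.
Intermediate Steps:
k(z) = -11 (k(z) = -2 - 9 = -11)
H(J, R) = R**2 + J*R (H(J, R) = J*R + R**2 = R**2 + J*R)
O = -46267
I(N) = 229582512 (I(N) = 27*(6*(3 + 6))**4 = 27*(6*9)**4 = 27*54**4 = 27*8503056 = 229582512)
sqrt(I(k(-2)) + O) = sqrt(229582512 - 46267) = sqrt(229536245)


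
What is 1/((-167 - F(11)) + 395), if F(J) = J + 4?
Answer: 1/213 ≈ 0.0046948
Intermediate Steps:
F(J) = 4 + J
1/((-167 - F(11)) + 395) = 1/((-167 - (4 + 11)) + 395) = 1/((-167 - 1*15) + 395) = 1/((-167 - 15) + 395) = 1/(-182 + 395) = 1/213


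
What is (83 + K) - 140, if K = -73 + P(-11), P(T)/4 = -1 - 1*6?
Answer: -158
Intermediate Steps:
P(T) = -28 (P(T) = 4*(-1 - 1*6) = 4*(-1 - 6) = 4*(-7) = -28)
K = -101 (K = -73 - 28 = -101)
(83 + K) - 140 = (83 - 101) - 140 = -18 - 140 = -158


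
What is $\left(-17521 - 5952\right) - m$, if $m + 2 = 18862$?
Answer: $-42333$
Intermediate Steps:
$m = 18860$ ($m = -2 + 18862 = 18860$)
$\left(-17521 - 5952\right) - m = \left(-17521 - 5952\right) - 18860 = -23473 - 18860 = -42333$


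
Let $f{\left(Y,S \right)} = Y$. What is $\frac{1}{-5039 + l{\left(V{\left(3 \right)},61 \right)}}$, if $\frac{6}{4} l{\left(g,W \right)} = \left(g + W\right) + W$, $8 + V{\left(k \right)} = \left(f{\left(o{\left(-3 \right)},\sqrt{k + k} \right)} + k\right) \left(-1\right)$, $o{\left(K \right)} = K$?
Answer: $- \frac{1}{4963} \approx -0.00020149$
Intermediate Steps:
$V{\left(k \right)} = -5 - k$ ($V{\left(k \right)} = -8 + \left(-3 + k\right) \left(-1\right) = -8 - \left(-3 + k\right) = -5 - k$)
$l{\left(g,W \right)} = \frac{2 g}{3} + \frac{4 W}{3}$ ($l{\left(g,W \right)} = \frac{2 \left(\left(g + W\right) + W\right)}{3} = \frac{2 \left(\left(W + g\right) + W\right)}{3} = \frac{2 \left(g + 2 W\right)}{3} = \frac{2 g}{3} + \frac{4 W}{3}$)
$\frac{1}{-5039 + l{\left(V{\left(3 \right)},61 \right)}} = \frac{1}{-5039 + \left(\frac{2 \left(-5 - 3\right)}{3} + \frac{4}{3} \cdot 61\right)} = \frac{1}{-5039 + \left(\frac{2 \left(-5 - 3\right)}{3} + \frac{244}{3}\right)} = \frac{1}{-5039 + \left(\frac{2}{3} \left(-8\right) + \frac{244}{3}\right)} = \frac{1}{-5039 + \left(- \frac{16}{3} + \frac{244}{3}\right)} = \frac{1}{-5039 + 76} = \frac{1}{-4963} = - \frac{1}{4963}$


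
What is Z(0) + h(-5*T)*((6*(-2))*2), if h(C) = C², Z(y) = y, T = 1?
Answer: -600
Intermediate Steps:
Z(0) + h(-5*T)*((6*(-2))*2) = 0 + (-5*1)²*((6*(-2))*2) = 0 + (-5)²*(-12*2) = 0 + 25*(-24) = 0 - 600 = -600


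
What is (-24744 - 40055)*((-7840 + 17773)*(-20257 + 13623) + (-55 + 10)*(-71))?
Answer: 4269756897273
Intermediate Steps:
(-24744 - 40055)*((-7840 + 17773)*(-20257 + 13623) + (-55 + 10)*(-71)) = -64799*(9933*(-6634) - 45*(-71)) = -64799*(-65895522 + 3195) = -64799*(-65892327) = 4269756897273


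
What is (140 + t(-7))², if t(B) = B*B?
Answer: 35721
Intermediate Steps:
t(B) = B²
(140 + t(-7))² = (140 + (-7)²)² = (140 + 49)² = 189² = 35721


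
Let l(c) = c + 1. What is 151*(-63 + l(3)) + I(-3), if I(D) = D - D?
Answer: -8909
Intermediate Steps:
l(c) = 1 + c
I(D) = 0
151*(-63 + l(3)) + I(-3) = 151*(-63 + (1 + 3)) + 0 = 151*(-63 + 4) + 0 = 151*(-59) + 0 = -8909 + 0 = -8909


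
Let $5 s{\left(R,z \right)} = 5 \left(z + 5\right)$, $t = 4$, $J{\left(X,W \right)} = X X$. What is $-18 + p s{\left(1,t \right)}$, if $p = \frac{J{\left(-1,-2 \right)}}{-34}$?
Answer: $- \frac{621}{34} \approx -18.265$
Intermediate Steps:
$J{\left(X,W \right)} = X^{2}$
$p = - \frac{1}{34}$ ($p = \frac{\left(-1\right)^{2}}{-34} = 1 \left(- \frac{1}{34}\right) = - \frac{1}{34} \approx -0.029412$)
$s{\left(R,z \right)} = 5 + z$ ($s{\left(R,z \right)} = \frac{5 \left(z + 5\right)}{5} = \frac{5 \left(5 + z\right)}{5} = \frac{25 + 5 z}{5} = 5 + z$)
$-18 + p s{\left(1,t \right)} = -18 - \frac{5 + 4}{34} = -18 - \frac{9}{34} = - \frac{621}{34}$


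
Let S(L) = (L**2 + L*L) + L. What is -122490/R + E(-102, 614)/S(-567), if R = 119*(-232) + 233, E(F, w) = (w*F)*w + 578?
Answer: -64930822324/1172400075 ≈ -55.383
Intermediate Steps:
E(F, w) = 578 + F*w**2 (E(F, w) = (F*w)*w + 578 = F*w**2 + 578 = 578 + F*w**2)
S(L) = L + 2*L**2 (S(L) = (L**2 + L**2) + L = 2*L**2 + L = L + 2*L**2)
R = -27375 (R = -27608 + 233 = -27375)
-122490/R + E(-102, 614)/S(-567) = -122490/(-27375) + (578 - 102*614**2)/((-567*(1 + 2*(-567)))) = -122490*(-1/27375) + (578 - 102*376996)/((-567*(1 - 1134))) = 8166/1825 + (578 - 38453592)/((-567*(-1133))) = 8166/1825 - 38453014/642411 = -64930822324/1172400075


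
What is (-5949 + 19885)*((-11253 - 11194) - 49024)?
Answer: -996019856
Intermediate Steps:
(-5949 + 19885)*((-11253 - 11194) - 49024) = 13936*(-22447 - 49024) = 13936*(-71471) = -996019856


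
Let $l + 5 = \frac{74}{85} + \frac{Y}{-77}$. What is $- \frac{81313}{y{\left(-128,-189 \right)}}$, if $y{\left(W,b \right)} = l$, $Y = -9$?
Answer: $\frac{532193585}{26262} \approx 20265.0$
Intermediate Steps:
$l = - \frac{26262}{6545}$ ($l = -5 + \left(\frac{74}{85} - \frac{9}{-77}\right) = -5 + \left(74 \cdot \frac{1}{85} - - \frac{9}{77}\right) = -5 + \left(\frac{74}{85} + \frac{9}{77}\right) = -5 + \frac{6463}{6545} = - \frac{26262}{6545} \approx -4.0125$)
$y{\left(W,b \right)} = - \frac{26262}{6545}$
$- \frac{81313}{y{\left(-128,-189 \right)}} = - \frac{81313}{- \frac{26262}{6545}} = \left(-81313\right) \left(- \frac{6545}{26262}\right) = \frac{532193585}{26262}$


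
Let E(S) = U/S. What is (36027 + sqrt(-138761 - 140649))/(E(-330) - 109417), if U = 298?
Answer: -5944455/18053954 - 165*I*sqrt(279410)/18053954 ≈ -0.32926 - 0.0048309*I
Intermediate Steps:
E(S) = 298/S
(36027 + sqrt(-138761 - 140649))/(E(-330) - 109417) = (36027 + sqrt(-138761 - 140649))/(298/(-330) - 109417) = (36027 + sqrt(-279410))/(298*(-1/330) - 109417) = (36027 + I*sqrt(279410))/(-149/165 - 109417) = (36027 + I*sqrt(279410))/(-18053954/165) = (36027 + I*sqrt(279410))*(-165/18053954) = -5944455/18053954 - 165*I*sqrt(279410)/18053954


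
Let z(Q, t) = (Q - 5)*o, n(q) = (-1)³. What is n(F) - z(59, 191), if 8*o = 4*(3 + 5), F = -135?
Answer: -217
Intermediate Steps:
o = 4 (o = (4*(3 + 5))/8 = (4*8)/8 = (⅛)*32 = 4)
n(q) = -1
z(Q, t) = -20 + 4*Q (z(Q, t) = (Q - 5)*4 = (-5 + Q)*4 = -20 + 4*Q)
n(F) - z(59, 191) = -1 - (-20 + 4*59) = -1 - (-20 + 236) = -1 - 1*216 = -1 - 216 = -217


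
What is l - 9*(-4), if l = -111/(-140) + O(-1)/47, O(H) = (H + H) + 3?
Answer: 242237/6580 ≈ 36.814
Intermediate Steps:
O(H) = 3 + 2*H (O(H) = 2*H + 3 = 3 + 2*H)
l = 5357/6580 (l = -111/(-140) + (3 + 2*(-1))/47 = -111*(-1/140) + (3 - 2)*(1/47) = 111/140 + 1*(1/47) = 111/140 + 1/47 = 5357/6580 ≈ 0.81413)
l - 9*(-4) = 5357/6580 - 9*(-4) = 5357/6580 + 36 = 242237/6580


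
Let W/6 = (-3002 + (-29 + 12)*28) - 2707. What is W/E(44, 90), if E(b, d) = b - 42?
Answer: -18555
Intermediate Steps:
E(b, d) = -42 + b
W = -37110 (W = 6*((-3002 + (-29 + 12)*28) - 2707) = 6*((-3002 - 17*28) - 2707) = 6*((-3002 - 476) - 2707) = 6*(-3478 - 2707) = 6*(-6185) = -37110)
W/E(44, 90) = -37110/(-42 + 44) = -37110/2 = -37110*1/2 = -18555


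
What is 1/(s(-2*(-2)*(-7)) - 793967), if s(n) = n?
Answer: -1/793995 ≈ -1.2595e-6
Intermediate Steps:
1/(s(-2*(-2)*(-7)) - 793967) = 1/(-2*(-2)*(-7) - 793967) = 1/(4*(-7) - 793967) = 1/(-28 - 793967) = 1/(-793995) = -1/793995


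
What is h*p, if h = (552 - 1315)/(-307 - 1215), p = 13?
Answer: 9919/1522 ≈ 6.5171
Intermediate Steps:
h = 763/1522 (h = -763/(-1522) = -763*(-1/1522) = 763/1522 ≈ 0.50131)
h*p = (763/1522)*13 = 9919/1522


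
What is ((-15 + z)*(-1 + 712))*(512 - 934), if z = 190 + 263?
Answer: -131418396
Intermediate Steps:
z = 453
((-15 + z)*(-1 + 712))*(512 - 934) = ((-15 + 453)*(-1 + 712))*(512 - 934) = (438*711)*(-422) = 311418*(-422) = -131418396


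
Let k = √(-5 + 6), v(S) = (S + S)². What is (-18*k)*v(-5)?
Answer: -1800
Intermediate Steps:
v(S) = 4*S² (v(S) = (2*S)² = 4*S²)
k = 1 (k = √1 = 1)
(-18*k)*v(-5) = (-18*1)*(4*(-5)²) = -72*25 = -18*100 = -1800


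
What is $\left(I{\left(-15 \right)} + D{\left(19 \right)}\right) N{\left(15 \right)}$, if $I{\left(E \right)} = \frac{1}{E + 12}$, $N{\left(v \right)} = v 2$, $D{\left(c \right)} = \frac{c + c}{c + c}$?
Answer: $20$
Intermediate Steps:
$D{\left(c \right)} = 1$ ($D{\left(c \right)} = \frac{2 c}{2 c} = 2 c \frac{1}{2 c} = 1$)
$N{\left(v \right)} = 2 v$
$I{\left(E \right)} = \frac{1}{12 + E}$
$\left(I{\left(-15 \right)} + D{\left(19 \right)}\right) N{\left(15 \right)} = \left(\frac{1}{12 - 15} + 1\right) 2 \cdot 15 = \left(\frac{1}{-3} + 1\right) 30 = \left(- \frac{1}{3} + 1\right) 30 = \frac{2}{3} \cdot 30 = 20$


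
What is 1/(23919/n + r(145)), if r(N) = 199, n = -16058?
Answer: 2294/453089 ≈ 0.0050630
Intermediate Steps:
1/(23919/n + r(145)) = 1/(23919/(-16058) + 199) = 1/(23919*(-1/16058) + 199) = 1/(-3417/2294 + 199) = 1/(453089/2294) = 2294/453089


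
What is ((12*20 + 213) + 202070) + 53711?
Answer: 256234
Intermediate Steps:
((12*20 + 213) + 202070) + 53711 = ((240 + 213) + 202070) + 53711 = (453 + 202070) + 53711 = 202523 + 53711 = 256234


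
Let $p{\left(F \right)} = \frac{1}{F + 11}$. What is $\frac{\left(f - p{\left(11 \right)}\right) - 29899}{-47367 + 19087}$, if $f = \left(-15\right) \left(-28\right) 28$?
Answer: $\frac{399059}{622160} \approx 0.64141$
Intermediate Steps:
$f = 11760$ ($f = 420 \cdot 28 = 11760$)
$p{\left(F \right)} = \frac{1}{11 + F}$
$\frac{\left(f - p{\left(11 \right)}\right) - 29899}{-47367 + 19087} = \frac{\left(11760 - \frac{1}{11 + 11}\right) - 29899}{-47367 + 19087} = \frac{\left(11760 - \frac{1}{22}\right) - 29899}{-28280} = \left(\left(11760 - \frac{1}{22}\right) - 29899\right) \left(- \frac{1}{28280}\right) = \left(\frac{258719}{22} - 29899\right) \left(- \frac{1}{28280}\right) = \left(- \frac{399059}{22}\right) \left(- \frac{1}{28280}\right) = \frac{399059}{622160}$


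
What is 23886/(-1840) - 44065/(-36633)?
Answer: -396968119/33702360 ≈ -11.779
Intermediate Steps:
23886/(-1840) - 44065/(-36633) = 23886*(-1/1840) - 44065*(-1/36633) = -11943/920 + 44065/36633 = -396968119/33702360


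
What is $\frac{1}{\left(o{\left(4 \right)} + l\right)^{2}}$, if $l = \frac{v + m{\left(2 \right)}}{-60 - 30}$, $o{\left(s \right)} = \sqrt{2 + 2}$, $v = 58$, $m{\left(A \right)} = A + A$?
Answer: $\frac{2025}{3481} \approx 0.58173$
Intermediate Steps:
$m{\left(A \right)} = 2 A$
$o{\left(s \right)} = 2$ ($o{\left(s \right)} = \sqrt{4} = 2$)
$l = - \frac{31}{45}$ ($l = \frac{58 + 2 \cdot 2}{-60 - 30} = \frac{58 + 4}{-90} = 62 \left(- \frac{1}{90}\right) = - \frac{31}{45} \approx -0.68889$)
$\frac{1}{\left(o{\left(4 \right)} + l\right)^{2}} = \frac{1}{\left(2 - \frac{31}{45}\right)^{2}} = \frac{1}{\left(\frac{59}{45}\right)^{2}} = \frac{1}{\frac{3481}{2025}} = \frac{2025}{3481}$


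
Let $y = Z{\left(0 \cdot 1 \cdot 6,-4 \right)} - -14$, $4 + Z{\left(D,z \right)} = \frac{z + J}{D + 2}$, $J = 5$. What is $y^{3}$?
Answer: $\frac{9261}{8} \approx 1157.6$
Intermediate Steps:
$Z{\left(D,z \right)} = -4 + \frac{5 + z}{2 + D}$ ($Z{\left(D,z \right)} = -4 + \frac{z + 5}{D + 2} = -4 + \frac{5 + z}{2 + D}$)
$y = \frac{21}{2}$ ($y = \frac{-3 - 4 - 4 \cdot 0 \cdot 1 \cdot 6}{2 + 0 \cdot 1 \cdot 6} - -14 = \frac{-3 - 4 - 4 \cdot 0 \cdot 6}{2 + 0 \cdot 6} + 14 = \frac{-3 - 4 - 0}{2 + 0} + 14 = \frac{-3 - 4 + 0}{2} + 14 = \frac{1}{2} \left(-7\right) + 14 = - \frac{7}{2} + 14 = \frac{21}{2} \approx 10.5$)
$y^{3} = \left(\frac{21}{2}\right)^{3} = \frac{9261}{8}$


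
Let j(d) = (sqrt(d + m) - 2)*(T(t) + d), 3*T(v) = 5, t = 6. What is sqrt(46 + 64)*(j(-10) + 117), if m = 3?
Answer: sqrt(110)*(401 - 25*I*sqrt(7))/3 ≈ 1401.9 - 231.24*I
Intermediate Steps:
T(v) = 5/3 (T(v) = (1/3)*5 = 5/3)
j(d) = (-2 + sqrt(3 + d))*(5/3 + d) (j(d) = (sqrt(d + 3) - 2)*(5/3 + d) = (sqrt(3 + d) - 2)*(5/3 + d) = (-2 + sqrt(3 + d))*(5/3 + d))
sqrt(46 + 64)*(j(-10) + 117) = sqrt(46 + 64)*((-10/3 - 2*(-10) + 5*sqrt(3 - 10)/3 - 10*sqrt(3 - 10)) + 117) = sqrt(110)*((-10/3 + 20 + 5*sqrt(-7)/3 - 10*I*sqrt(7)) + 117) = sqrt(110)*((-10/3 + 20 + 5*(I*sqrt(7))/3 - 10*I*sqrt(7)) + 117) = sqrt(110)*((-10/3 + 20 + 5*I*sqrt(7)/3 - 10*I*sqrt(7)) + 117) = sqrt(110)*((50/3 - 25*I*sqrt(7)/3) + 117) = sqrt(110)*(401/3 - 25*I*sqrt(7)/3)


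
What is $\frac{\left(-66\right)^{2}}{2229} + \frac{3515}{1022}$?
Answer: $\frac{4095589}{759346} \approx 5.3936$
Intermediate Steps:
$\frac{\left(-66\right)^{2}}{2229} + \frac{3515}{1022} = 4356 \cdot \frac{1}{2229} + 3515 \cdot \frac{1}{1022} = \frac{1452}{743} + \frac{3515}{1022} = \frac{4095589}{759346}$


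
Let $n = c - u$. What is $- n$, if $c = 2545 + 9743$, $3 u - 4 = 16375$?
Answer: $- \frac{20485}{3} \approx -6828.3$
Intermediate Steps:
$u = \frac{16379}{3}$ ($u = \frac{4}{3} + \frac{1}{3} \cdot 16375 = \frac{4}{3} + \frac{16375}{3} = \frac{16379}{3} \approx 5459.7$)
$c = 12288$
$n = \frac{20485}{3}$ ($n = 12288 - \frac{16379}{3} = \frac{20485}{3} \approx 6828.3$)
$- n = \left(-1\right) \frac{20485}{3} = - \frac{20485}{3}$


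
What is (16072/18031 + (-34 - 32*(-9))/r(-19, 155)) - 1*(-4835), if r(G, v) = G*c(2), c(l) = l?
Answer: 87075434/18031 ≈ 4829.2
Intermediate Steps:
r(G, v) = 2*G (r(G, v) = G*2 = 2*G)
(16072/18031 + (-34 - 32*(-9))/r(-19, 155)) - 1*(-4835) = (16072/18031 + (-34 - 32*(-9))/((2*(-19)))) - 1*(-4835) = (16072*(1/18031) + (-34 + 288)/(-38)) + 4835 = (16072/18031 + 254*(-1/38)) + 4835 = (16072/18031 - 127/19) + 4835 = -104451/18031 + 4835 = 87075434/18031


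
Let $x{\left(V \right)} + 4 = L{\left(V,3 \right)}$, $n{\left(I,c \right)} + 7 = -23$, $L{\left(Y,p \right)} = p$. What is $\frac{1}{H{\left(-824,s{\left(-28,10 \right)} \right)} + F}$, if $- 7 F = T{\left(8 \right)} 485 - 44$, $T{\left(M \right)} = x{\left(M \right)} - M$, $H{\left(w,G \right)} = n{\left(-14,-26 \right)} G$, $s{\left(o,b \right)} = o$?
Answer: $\frac{7}{10289} \approx 0.00068034$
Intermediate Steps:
$n{\left(I,c \right)} = -30$ ($n{\left(I,c \right)} = -7 - 23 = -30$)
$x{\left(V \right)} = -1$ ($x{\left(V \right)} = -4 + 3 = -1$)
$H{\left(w,G \right)} = - 30 G$
$T{\left(M \right)} = -1 - M$
$F = \frac{4409}{7}$ ($F = - \frac{\left(-1 - 8\right) 485 - 44}{7} = - \frac{\left(-9\right) 485 - 44}{7} = - \frac{-4365 - 44}{7} = \left(- \frac{1}{7}\right) \left(-4409\right) = \frac{4409}{7} \approx 629.86$)
$\frac{1}{H{\left(-824,s{\left(-28,10 \right)} \right)} + F} = \frac{1}{\left(-30\right) \left(-28\right) + \frac{4409}{7}} = \frac{1}{840 + \frac{4409}{7}} = \frac{1}{\frac{10289}{7}} = \frac{7}{10289}$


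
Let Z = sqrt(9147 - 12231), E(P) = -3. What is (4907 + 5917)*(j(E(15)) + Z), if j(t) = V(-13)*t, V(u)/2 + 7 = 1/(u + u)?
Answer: 5942376/13 + 21648*I*sqrt(771) ≈ 4.5711e+5 + 6.011e+5*I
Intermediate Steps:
V(u) = -14 + 1/u (V(u) = -14 + 2/(u + u) = -14 + 2/((2*u)) = -14 + 2*(1/(2*u)) = -14 + 1/u)
Z = 2*I*sqrt(771) (Z = sqrt(-3084) = 2*I*sqrt(771) ≈ 55.534*I)
j(t) = -183*t/13 (j(t) = (-14 + 1/(-13))*t = (-14 - 1/13)*t = -183*t/13)
(4907 + 5917)*(j(E(15)) + Z) = (4907 + 5917)*(-183/13*(-3) + 2*I*sqrt(771)) = 10824*(549/13 + 2*I*sqrt(771)) = 5942376/13 + 21648*I*sqrt(771)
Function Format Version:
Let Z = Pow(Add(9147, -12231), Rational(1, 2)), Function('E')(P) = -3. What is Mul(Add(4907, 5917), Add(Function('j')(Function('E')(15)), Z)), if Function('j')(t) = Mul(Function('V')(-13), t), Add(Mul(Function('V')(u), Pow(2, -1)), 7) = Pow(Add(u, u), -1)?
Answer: Add(Rational(5942376, 13), Mul(21648, I, Pow(771, Rational(1, 2)))) ≈ Add(4.5711e+5, Mul(6.0110e+5, I))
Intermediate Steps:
Function('V')(u) = Add(-14, Pow(u, -1)) (Function('V')(u) = Add(-14, Mul(2, Pow(Add(u, u), -1))) = Add(-14, Mul(2, Pow(Mul(2, u), -1))) = Add(-14, Mul(2, Mul(Rational(1, 2), Pow(u, -1)))) = Add(-14, Pow(u, -1)))
Z = Mul(2, I, Pow(771, Rational(1, 2))) (Z = Pow(-3084, Rational(1, 2)) = Mul(2, I, Pow(771, Rational(1, 2))) ≈ Mul(55.534, I))
Function('j')(t) = Mul(Rational(-183, 13), t) (Function('j')(t) = Mul(Add(-14, Pow(-13, -1)), t) = Mul(Add(-14, Rational(-1, 13)), t) = Mul(Rational(-183, 13), t))
Mul(Add(4907, 5917), Add(Function('j')(Function('E')(15)), Z)) = Mul(Add(4907, 5917), Add(Mul(Rational(-183, 13), -3), Mul(2, I, Pow(771, Rational(1, 2))))) = Mul(10824, Add(Rational(549, 13), Mul(2, I, Pow(771, Rational(1, 2))))) = Add(Rational(5942376, 13), Mul(21648, I, Pow(771, Rational(1, 2))))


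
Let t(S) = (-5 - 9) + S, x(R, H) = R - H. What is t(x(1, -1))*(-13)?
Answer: 156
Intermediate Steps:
t(S) = -14 + S
t(x(1, -1))*(-13) = (-14 + (1 - 1*(-1)))*(-13) = (-14 + (1 + 1))*(-13) = (-14 + 2)*(-13) = -12*(-13) = 156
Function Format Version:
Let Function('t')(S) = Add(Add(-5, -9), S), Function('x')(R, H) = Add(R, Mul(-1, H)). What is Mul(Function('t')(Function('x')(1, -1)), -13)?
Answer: 156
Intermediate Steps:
Function('t')(S) = Add(-14, S)
Mul(Function('t')(Function('x')(1, -1)), -13) = Mul(Add(-14, Add(1, Mul(-1, -1))), -13) = Mul(Add(-14, Add(1, 1)), -13) = Mul(Add(-14, 2), -13) = Mul(-12, -13) = 156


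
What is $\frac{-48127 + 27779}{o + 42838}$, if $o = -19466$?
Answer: $- \frac{5087}{5843} \approx -0.87061$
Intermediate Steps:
$\frac{-48127 + 27779}{o + 42838} = \frac{-48127 + 27779}{-19466 + 42838} = - \frac{20348}{23372} = \left(-20348\right) \frac{1}{23372} = - \frac{5087}{5843}$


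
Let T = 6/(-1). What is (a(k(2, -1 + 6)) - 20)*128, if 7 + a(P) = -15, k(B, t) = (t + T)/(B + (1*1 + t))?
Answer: -5376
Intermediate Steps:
T = -6 (T = 6*(-1) = -6)
k(B, t) = (-6 + t)/(1 + B + t) (k(B, t) = (t - 6)/(B + (1*1 + t)) = (-6 + t)/(B + (1 + t)) = (-6 + t)/(1 + B + t))
a(P) = -22 (a(P) = -7 - 15 = -22)
(a(k(2, -1 + 6)) - 20)*128 = (-22 - 20)*128 = -42*128 = -5376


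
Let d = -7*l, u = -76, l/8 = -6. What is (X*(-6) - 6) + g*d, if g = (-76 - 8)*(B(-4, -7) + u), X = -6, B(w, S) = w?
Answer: 2257950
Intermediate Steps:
l = -48 (l = 8*(-6) = -48)
g = 6720 (g = (-76 - 8)*(-4 - 76) = -84*(-80) = 6720)
d = 336 (d = -7*(-48) = 336)
(X*(-6) - 6) + g*d = (-6*(-6) - 6) + 6720*336 = (36 - 6) + 2257920 = 30 + 2257920 = 2257950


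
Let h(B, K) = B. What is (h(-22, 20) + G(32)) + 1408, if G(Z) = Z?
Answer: 1418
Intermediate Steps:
(h(-22, 20) + G(32)) + 1408 = (-22 + 32) + 1408 = 10 + 1408 = 1418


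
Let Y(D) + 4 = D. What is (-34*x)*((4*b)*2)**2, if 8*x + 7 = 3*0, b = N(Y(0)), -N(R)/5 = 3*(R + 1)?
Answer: 3855600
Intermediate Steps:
Y(D) = -4 + D
N(R) = -15 - 15*R (N(R) = -15*(R + 1) = -15*(1 + R) = -5*(3 + 3*R) = -15 - 15*R)
b = 45 (b = -15 - 15*(-4 + 0) = -15 - 15*(-4) = -15 + 60 = 45)
x = -7/8 (x = -7/8 + (3*0)/8 = -7/8 + (1/8)*0 = -7/8 + 0 = -7/8 ≈ -0.87500)
(-34*x)*((4*b)*2)**2 = (-34*(-7/8))*((4*45)*2)**2 = 119*(180*2)**2/4 = (119/4)*360**2 = (119/4)*129600 = 3855600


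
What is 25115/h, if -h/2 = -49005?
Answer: 5023/19602 ≈ 0.25625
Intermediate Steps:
h = 98010 (h = -2*(-49005) = 98010)
25115/h = 25115/98010 = 25115*(1/98010) = 5023/19602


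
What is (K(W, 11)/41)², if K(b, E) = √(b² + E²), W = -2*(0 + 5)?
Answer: 221/1681 ≈ 0.13147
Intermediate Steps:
W = -10 (W = -2*5 = -10)
K(b, E) = √(E² + b²)
(K(W, 11)/41)² = (√(11² + (-10)²)/41)² = (√(121 + 100)*(1/41))² = (√221*(1/41))² = (√221/41)² = 221/1681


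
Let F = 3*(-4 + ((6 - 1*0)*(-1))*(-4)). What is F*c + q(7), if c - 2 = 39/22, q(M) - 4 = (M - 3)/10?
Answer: 12692/55 ≈ 230.76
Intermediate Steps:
F = 60 (F = 3*(-4 + ((6 + 0)*(-1))*(-4)) = 3*(-4 + (6*(-1))*(-4)) = 3*(-4 - 6*(-4)) = 3*(-4 + 24) = 3*20 = 60)
q(M) = 37/10 + M/10 (q(M) = 4 + (M - 3)/10 = 4 + (-3 + M)*(1/10) = 4 + (-3/10 + M/10) = 37/10 + M/10)
c = 83/22 (c = 2 + 39/22 = 83/22 ≈ 3.7727)
F*c + q(7) = 60*(83/22) + (37/10 + (1/10)*7) = 2490/11 + (37/10 + 7/10) = 2490/11 + 22/5 = 12692/55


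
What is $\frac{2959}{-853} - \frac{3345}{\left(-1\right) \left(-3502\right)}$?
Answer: $- \frac{13215703}{2987206} \approx -4.4241$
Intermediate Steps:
$\frac{2959}{-853} - \frac{3345}{\left(-1\right) \left(-3502\right)} = 2959 \left(- \frac{1}{853}\right) - \frac{3345}{3502} = - \frac{2959}{853} - \frac{3345}{3502} = - \frac{13215703}{2987206}$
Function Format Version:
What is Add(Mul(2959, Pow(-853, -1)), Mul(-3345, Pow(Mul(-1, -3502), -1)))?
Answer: Rational(-13215703, 2987206) ≈ -4.4241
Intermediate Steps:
Add(Mul(2959, Pow(-853, -1)), Mul(-3345, Pow(Mul(-1, -3502), -1))) = Add(Mul(2959, Rational(-1, 853)), Mul(-3345, Pow(3502, -1))) = Add(Rational(-2959, 853), Mul(-3345, Rational(1, 3502))) = Add(Rational(-2959, 853), Rational(-3345, 3502)) = Rational(-13215703, 2987206)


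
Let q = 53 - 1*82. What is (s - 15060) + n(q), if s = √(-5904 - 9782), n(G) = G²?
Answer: -14219 + I*√15686 ≈ -14219.0 + 125.24*I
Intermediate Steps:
q = -29 (q = 53 - 82 = -29)
s = I*√15686 (s = √(-15686) = I*√15686 ≈ 125.24*I)
(s - 15060) + n(q) = (I*√15686 - 15060) + (-29)² = (-15060 + I*√15686) + 841 = -14219 + I*√15686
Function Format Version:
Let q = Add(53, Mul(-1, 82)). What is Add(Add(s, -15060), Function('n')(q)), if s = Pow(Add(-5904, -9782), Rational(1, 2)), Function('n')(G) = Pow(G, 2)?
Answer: Add(-14219, Mul(I, Pow(15686, Rational(1, 2)))) ≈ Add(-14219., Mul(125.24, I))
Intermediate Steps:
q = -29 (q = Add(53, -82) = -29)
s = Mul(I, Pow(15686, Rational(1, 2))) (s = Pow(-15686, Rational(1, 2)) = Mul(I, Pow(15686, Rational(1, 2))) ≈ Mul(125.24, I))
Add(Add(s, -15060), Function('n')(q)) = Add(Add(Mul(I, Pow(15686, Rational(1, 2))), -15060), Pow(-29, 2)) = Add(Add(-15060, Mul(I, Pow(15686, Rational(1, 2)))), 841) = Add(-14219, Mul(I, Pow(15686, Rational(1, 2))))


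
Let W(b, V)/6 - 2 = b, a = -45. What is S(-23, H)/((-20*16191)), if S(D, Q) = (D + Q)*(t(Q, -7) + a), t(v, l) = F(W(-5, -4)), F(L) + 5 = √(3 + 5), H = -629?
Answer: -1630/16191 + 326*√2/80955 ≈ -0.094978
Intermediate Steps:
W(b, V) = 12 + 6*b
F(L) = -5 + 2*√2 (F(L) = -5 + √(3 + 5) = -5 + √8 = -5 + 2*√2)
t(v, l) = -5 + 2*√2
S(D, Q) = (-50 + 2*√2)*(D + Q) (S(D, Q) = (D + Q)*((-5 + 2*√2) - 45) = (D + Q)*(-50 + 2*√2) = (-50 + 2*√2)*(D + Q))
S(-23, H)/((-20*16191)) = (-50*(-23) - 50*(-629) + 2*(-23)*√2 + 2*(-629)*√2)/((-20*16191)) = (1150 + 31450 - 46*√2 - 1258*√2)/(-323820) = (32600 - 1304*√2)*(-1/323820) = -1630/16191 + 326*√2/80955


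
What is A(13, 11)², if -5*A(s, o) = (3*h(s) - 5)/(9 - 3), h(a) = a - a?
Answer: 1/36 ≈ 0.027778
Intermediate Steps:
h(a) = 0
A(s, o) = ⅙ (A(s, o) = -(3*0 - 5)/(5*(9 - 3)) = -(0 - 5)/(5*6) = -(-1)/6 = -⅕*(-⅚) = ⅙)
A(13, 11)² = (⅙)² = 1/36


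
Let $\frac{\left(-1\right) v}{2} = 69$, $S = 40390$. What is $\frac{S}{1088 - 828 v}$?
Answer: $\frac{20195}{57676} \approx 0.35015$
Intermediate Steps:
$v = -138$ ($v = \left(-2\right) 69 = -138$)
$\frac{S}{1088 - 828 v} = \frac{40390}{1088 - -114264} = \frac{40390}{1088 + 114264} = \frac{40390}{115352} = 40390 \cdot \frac{1}{115352} = \frac{20195}{57676}$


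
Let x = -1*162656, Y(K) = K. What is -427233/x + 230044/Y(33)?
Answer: 37432135553/5367648 ≈ 6973.7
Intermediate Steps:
x = -162656
-427233/x + 230044/Y(33) = -427233/(-162656) + 230044/33 = -427233*(-1/162656) + 230044*(1/33) = 427233/162656 + 230044/33 = 37432135553/5367648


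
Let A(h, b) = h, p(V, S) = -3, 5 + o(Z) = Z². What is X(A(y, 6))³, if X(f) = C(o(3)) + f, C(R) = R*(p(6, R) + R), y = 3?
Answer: 343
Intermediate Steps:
o(Z) = -5 + Z²
C(R) = R*(-3 + R)
X(f) = 4 + f (X(f) = (-5 + 3²)*(-3 + (-5 + 3²)) + f = (-5 + 9)*(-3 + (-5 + 9)) + f = 4*(-3 + 4) + f = 4*1 + f = 4 + f)
X(A(y, 6))³ = (4 + 3)³ = 7³ = 343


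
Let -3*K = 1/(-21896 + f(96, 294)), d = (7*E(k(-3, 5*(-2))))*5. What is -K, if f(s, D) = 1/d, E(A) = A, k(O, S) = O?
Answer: -35/2299081 ≈ -1.5223e-5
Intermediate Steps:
d = -105 (d = (7*(-3))*5 = -21*5 = -105)
f(s, D) = -1/105 (f(s, D) = 1/(-105) = -1/105)
K = 35/2299081 (K = -1/(3*(-21896 - 1/105)) = -1/(3*(-2299081/105)) = -⅓*(-105/2299081) = 35/2299081 ≈ 1.5223e-5)
-K = -1*35/2299081 = -35/2299081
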